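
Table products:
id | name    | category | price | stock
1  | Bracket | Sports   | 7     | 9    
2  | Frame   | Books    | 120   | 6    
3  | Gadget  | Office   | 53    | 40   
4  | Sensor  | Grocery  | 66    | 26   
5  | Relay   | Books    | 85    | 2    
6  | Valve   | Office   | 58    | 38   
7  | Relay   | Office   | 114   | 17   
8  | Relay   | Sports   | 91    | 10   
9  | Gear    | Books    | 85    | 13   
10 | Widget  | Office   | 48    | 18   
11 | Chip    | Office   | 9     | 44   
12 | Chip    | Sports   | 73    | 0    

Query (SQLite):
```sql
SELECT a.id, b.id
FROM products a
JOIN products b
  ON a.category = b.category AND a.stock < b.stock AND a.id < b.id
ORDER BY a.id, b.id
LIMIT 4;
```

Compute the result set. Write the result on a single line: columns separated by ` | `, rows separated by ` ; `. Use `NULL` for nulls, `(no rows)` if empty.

Pairs (a,b) with same category, a.stock < b.stock, a.id < b.id.
category groups: Books:{2,5,9} Grocery:{4} Office:{3,6,7,10,11} Sports:{1,8,12}
Ordered by (a.id, b.id); first 4.

1 | 8 ; 2 | 9 ; 3 | 11 ; 5 | 9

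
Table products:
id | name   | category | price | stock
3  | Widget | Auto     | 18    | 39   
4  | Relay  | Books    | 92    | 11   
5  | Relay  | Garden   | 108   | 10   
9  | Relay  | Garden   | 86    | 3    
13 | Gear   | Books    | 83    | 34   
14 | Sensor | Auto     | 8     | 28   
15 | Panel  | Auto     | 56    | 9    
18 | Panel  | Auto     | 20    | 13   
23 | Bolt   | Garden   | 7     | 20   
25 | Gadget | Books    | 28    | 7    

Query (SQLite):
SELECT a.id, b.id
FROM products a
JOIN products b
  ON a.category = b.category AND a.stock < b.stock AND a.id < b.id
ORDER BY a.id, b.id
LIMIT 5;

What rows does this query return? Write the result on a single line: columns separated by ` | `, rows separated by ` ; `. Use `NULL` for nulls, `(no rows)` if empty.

Pairs (a,b) with same category, a.stock < b.stock, a.id < b.id.
category groups: Auto:{3,14,15,18} Books:{4,13,25} Garden:{5,9,23}
Ordered by (a.id, b.id); first 5.

4 | 13 ; 5 | 23 ; 9 | 23 ; 15 | 18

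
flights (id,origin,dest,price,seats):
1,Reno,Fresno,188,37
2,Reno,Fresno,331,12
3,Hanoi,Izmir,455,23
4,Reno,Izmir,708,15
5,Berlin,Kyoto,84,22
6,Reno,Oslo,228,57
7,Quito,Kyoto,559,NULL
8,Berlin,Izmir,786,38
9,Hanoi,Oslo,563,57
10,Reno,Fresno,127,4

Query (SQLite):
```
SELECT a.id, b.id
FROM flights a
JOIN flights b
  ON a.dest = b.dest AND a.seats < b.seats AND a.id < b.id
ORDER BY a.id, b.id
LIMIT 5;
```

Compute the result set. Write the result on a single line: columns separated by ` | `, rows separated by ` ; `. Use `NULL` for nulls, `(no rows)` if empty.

Pairs (a,b) with same dest, a.seats < b.seats, a.id < b.id.
dest groups: Fresno:{1,2,10} Izmir:{3,4,8} Kyoto:{5,7} Oslo:{6,9}
Ordered by (a.id, b.id); first 5.

3 | 8 ; 4 | 8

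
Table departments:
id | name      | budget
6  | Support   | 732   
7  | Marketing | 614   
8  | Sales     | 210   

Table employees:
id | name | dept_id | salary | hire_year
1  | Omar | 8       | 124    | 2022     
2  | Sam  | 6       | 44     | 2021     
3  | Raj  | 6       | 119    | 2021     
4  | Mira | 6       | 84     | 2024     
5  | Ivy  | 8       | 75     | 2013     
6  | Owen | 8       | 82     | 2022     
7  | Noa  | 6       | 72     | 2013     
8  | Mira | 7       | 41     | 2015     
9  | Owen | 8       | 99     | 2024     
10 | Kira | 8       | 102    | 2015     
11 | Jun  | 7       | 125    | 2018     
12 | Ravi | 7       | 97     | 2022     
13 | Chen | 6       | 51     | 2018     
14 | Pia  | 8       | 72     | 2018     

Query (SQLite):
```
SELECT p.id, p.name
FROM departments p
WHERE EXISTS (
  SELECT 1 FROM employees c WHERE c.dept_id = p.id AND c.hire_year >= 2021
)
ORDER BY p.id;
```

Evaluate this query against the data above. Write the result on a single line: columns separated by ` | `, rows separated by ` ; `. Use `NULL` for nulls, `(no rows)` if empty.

For each departments row, check whether any employees with matching dept_id has hire_year >= 2021.
Keep rows where that is true.

6 | Support ; 7 | Marketing ; 8 | Sales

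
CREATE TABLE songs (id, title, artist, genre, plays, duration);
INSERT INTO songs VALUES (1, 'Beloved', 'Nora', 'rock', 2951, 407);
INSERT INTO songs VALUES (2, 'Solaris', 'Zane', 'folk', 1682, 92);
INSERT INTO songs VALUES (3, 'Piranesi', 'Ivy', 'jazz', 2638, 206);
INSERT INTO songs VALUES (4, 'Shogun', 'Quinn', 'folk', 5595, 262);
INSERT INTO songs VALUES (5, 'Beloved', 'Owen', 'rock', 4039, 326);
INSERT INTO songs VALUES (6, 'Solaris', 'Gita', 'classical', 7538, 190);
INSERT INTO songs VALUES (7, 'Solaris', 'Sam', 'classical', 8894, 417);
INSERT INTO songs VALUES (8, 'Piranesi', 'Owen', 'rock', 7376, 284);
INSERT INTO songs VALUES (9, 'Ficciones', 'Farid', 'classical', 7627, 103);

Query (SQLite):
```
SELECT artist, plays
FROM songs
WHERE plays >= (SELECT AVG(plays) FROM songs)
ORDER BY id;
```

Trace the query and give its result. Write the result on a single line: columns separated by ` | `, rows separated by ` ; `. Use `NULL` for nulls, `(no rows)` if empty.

Scalar subquery: AVG(plays) over all songs rows = 5371.111111 (≈; comparison uses full precision).
Keep rows where plays >= that value.

Quinn | 5595 ; Gita | 7538 ; Sam | 8894 ; Owen | 7376 ; Farid | 7627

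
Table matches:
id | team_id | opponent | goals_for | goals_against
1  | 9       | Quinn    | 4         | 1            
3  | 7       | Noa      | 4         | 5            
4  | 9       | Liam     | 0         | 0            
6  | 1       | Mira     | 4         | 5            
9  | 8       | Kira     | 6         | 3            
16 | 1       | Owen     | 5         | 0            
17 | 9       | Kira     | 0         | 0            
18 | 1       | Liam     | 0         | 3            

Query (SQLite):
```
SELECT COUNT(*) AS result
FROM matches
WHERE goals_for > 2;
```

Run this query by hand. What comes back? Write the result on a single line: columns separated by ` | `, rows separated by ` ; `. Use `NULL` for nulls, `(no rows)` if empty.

Rows where goals_for > 2 → goals_against values: [1, 5, 5, 3, 0].
COUNT(*) counts rows → 5.

5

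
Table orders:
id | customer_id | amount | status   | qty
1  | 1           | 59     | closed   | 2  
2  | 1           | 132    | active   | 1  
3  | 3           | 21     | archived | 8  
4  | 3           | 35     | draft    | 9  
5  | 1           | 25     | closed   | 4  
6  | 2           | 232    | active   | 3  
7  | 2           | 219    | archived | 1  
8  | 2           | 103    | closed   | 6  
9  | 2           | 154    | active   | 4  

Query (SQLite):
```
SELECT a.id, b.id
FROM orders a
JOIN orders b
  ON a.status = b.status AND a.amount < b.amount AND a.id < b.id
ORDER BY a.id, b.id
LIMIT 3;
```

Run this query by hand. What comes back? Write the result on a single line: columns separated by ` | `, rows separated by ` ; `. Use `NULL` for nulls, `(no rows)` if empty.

1 | 8 ; 2 | 6 ; 2 | 9

Pairs (a,b) with same status, a.amount < b.amount, a.id < b.id.
status groups: active:{2,6,9} archived:{3,7} closed:{1,5,8} draft:{4}
Ordered by (a.id, b.id); first 3.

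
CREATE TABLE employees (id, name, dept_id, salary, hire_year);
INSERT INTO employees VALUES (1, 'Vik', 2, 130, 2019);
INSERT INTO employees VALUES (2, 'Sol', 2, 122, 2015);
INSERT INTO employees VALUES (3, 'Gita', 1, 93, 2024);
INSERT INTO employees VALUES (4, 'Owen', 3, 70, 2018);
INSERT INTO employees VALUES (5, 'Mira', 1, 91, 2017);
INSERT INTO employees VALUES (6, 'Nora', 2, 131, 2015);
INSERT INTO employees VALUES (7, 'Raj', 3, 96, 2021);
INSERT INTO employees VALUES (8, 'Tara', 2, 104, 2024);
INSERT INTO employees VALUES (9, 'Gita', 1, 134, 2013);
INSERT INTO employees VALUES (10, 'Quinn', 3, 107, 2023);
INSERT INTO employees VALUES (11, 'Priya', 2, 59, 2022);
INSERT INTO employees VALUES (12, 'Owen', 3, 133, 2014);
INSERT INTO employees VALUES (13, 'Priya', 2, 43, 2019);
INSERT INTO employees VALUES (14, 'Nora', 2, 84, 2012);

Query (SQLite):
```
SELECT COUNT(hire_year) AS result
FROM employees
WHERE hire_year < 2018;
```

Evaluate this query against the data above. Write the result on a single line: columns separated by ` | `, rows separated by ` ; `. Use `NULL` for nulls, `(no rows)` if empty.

Rows where hire_year < 2018 → hire_year values: [2015, 2017, 2015, 2013, 2014, 2012].
COUNT(hire_year) counts non-NULL values → 6.

6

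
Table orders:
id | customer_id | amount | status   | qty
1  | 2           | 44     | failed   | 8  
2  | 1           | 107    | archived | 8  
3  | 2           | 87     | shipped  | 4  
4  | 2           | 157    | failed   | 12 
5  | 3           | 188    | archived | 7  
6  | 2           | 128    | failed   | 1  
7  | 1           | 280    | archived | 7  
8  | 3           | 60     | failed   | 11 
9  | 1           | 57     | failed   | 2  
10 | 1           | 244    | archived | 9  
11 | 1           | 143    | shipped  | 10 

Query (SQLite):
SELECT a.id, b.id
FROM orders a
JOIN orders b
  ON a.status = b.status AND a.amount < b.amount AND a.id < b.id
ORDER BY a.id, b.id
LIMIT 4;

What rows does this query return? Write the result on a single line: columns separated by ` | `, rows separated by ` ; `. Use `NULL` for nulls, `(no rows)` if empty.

Pairs (a,b) with same status, a.amount < b.amount, a.id < b.id.
status groups: archived:{2,5,7,10} failed:{1,4,6,8,9} shipped:{3,11}
Ordered by (a.id, b.id); first 4.

1 | 4 ; 1 | 6 ; 1 | 8 ; 1 | 9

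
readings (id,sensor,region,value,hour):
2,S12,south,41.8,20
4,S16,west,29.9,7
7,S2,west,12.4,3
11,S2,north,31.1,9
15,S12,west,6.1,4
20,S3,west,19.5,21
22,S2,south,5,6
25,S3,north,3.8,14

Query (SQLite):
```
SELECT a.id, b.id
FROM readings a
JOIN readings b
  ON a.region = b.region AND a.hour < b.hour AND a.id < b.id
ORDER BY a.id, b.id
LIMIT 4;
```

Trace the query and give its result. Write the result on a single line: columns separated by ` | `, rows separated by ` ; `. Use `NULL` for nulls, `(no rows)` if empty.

4 | 20 ; 7 | 15 ; 7 | 20 ; 11 | 25

Pairs (a,b) with same region, a.hour < b.hour, a.id < b.id.
region groups: north:{11,25} south:{2,22} west:{4,7,15,20}
Ordered by (a.id, b.id); first 4.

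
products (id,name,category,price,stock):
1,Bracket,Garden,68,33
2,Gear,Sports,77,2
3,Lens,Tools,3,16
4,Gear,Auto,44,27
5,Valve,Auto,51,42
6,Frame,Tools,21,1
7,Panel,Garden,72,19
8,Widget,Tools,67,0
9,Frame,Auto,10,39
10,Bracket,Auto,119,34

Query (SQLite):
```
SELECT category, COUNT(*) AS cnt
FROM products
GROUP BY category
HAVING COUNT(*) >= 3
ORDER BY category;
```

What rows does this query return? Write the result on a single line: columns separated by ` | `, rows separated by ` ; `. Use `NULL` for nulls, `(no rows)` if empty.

Partition products by category; compute COUNT(*) within each group.
HAVING: keep groups with count ≥ 3.
  Auto: ids {4, 5, 9, 10} → COUNT(*)=4
  Garden: ids {1, 7} → COUNT(*)=2
  Sports: ids {2} → COUNT(*)=1
  Tools: ids {3, 6, 8} → COUNT(*)=3

Auto | 4 ; Tools | 3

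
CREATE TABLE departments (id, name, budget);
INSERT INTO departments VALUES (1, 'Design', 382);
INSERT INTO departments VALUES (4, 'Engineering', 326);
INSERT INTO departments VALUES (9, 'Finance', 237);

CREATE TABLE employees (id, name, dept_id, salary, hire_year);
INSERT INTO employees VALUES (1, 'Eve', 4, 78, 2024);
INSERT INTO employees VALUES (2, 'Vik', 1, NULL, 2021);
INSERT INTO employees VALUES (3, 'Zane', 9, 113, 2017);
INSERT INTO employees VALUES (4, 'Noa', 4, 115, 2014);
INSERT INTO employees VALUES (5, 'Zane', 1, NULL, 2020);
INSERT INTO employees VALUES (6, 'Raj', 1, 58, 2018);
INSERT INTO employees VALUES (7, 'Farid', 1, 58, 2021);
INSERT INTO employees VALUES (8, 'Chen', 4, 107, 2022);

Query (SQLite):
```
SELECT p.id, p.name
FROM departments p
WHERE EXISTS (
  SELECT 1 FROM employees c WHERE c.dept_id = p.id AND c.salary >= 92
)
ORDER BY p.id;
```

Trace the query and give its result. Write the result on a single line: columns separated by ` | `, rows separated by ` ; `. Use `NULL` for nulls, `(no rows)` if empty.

4 | Engineering ; 9 | Finance

For each departments row, check whether any employees with matching dept_id has salary >= 92.
Keep rows where that is true.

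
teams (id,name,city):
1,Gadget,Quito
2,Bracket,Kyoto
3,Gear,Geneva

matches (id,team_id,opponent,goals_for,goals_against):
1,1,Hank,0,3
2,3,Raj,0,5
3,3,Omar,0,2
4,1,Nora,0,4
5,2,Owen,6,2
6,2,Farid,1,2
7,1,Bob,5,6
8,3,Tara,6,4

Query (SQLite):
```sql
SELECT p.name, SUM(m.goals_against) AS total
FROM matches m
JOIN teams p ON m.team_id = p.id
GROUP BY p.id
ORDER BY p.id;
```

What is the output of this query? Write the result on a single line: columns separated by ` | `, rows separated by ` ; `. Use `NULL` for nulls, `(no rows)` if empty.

Gadget | 13 ; Bracket | 4 ; Gear | 11

Join each matches row to its teams via team_id.
Group joined rows by teams.id; compute SUM(m.goals_against) per group.
  1: ids {1, 4, 7} → SUM(m.goals_against)=13
  2: ids {5, 6} → SUM(m.goals_against)=4
  3: ids {2, 3, 8} → SUM(m.goals_against)=11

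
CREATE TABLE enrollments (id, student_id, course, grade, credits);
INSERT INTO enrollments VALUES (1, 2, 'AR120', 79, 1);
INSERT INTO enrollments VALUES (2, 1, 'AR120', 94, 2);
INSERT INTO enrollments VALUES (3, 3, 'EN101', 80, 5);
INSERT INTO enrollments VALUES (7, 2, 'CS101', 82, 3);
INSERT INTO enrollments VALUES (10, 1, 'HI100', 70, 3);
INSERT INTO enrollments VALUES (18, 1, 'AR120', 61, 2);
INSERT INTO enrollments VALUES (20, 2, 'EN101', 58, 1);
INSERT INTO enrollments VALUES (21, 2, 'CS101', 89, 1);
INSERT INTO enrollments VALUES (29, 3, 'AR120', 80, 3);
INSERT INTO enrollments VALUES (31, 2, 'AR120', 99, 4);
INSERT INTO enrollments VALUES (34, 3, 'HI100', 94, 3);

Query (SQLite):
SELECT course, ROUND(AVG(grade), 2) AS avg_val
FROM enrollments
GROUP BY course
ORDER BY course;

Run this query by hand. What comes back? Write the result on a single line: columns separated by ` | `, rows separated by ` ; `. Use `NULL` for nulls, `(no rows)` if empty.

Partition enrollments by course; compute ROUND(AVG(grade), 2) within each group.
  AR120: ids {1, 2, 18, 29, 31} → ROUND(AVG(grade), 2)=82.6
  CS101: ids {7, 21} → ROUND(AVG(grade), 2)=85.5
  EN101: ids {3, 20} → ROUND(AVG(grade), 2)=69
  HI100: ids {10, 34} → ROUND(AVG(grade), 2)=82

AR120 | 82.6 ; CS101 | 85.5 ; EN101 | 69 ; HI100 | 82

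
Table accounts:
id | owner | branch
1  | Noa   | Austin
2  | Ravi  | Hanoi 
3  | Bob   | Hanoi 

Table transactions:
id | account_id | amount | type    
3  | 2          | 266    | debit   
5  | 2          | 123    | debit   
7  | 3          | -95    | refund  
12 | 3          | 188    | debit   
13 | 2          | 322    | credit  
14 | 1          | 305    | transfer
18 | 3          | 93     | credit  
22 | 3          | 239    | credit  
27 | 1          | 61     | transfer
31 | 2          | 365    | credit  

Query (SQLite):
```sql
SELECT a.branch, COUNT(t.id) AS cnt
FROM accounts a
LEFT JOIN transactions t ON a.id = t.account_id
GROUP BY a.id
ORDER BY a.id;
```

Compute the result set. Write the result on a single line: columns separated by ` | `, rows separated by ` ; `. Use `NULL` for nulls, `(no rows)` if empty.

Austin | 2 ; Hanoi | 4 ; Hanoi | 4

LEFT JOIN keeps every accounts row; unmatched ones get NULL for transactions columns.
Group by accounts.id and compute COUNT(t.id). COUNT(col) of an all-NULL group is 0.
  1: ids {14, 27} → COUNT(t.id)=2
  2: ids {3, 5, 13, 31} → COUNT(t.id)=4
  3: ids {7, 12, 18, 22} → COUNT(t.id)=4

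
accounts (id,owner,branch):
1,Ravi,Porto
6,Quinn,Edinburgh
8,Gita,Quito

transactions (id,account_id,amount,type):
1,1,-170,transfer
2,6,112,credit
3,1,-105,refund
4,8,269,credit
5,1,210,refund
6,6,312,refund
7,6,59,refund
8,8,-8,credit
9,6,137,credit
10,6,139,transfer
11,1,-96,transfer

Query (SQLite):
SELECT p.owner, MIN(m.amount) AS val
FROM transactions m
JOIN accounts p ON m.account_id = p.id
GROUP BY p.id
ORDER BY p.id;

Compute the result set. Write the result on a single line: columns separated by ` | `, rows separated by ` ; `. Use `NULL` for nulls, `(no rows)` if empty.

Ravi | -170 ; Quinn | 59 ; Gita | -8

Join each transactions row to its accounts via account_id.
Group joined rows by accounts.id; compute MIN(m.amount) per group.
  1: ids {1, 3, 5, 11} → MIN(m.amount)=-170
  6: ids {2, 6, 7, 9, 10} → MIN(m.amount)=59
  8: ids {4, 8} → MIN(m.amount)=-8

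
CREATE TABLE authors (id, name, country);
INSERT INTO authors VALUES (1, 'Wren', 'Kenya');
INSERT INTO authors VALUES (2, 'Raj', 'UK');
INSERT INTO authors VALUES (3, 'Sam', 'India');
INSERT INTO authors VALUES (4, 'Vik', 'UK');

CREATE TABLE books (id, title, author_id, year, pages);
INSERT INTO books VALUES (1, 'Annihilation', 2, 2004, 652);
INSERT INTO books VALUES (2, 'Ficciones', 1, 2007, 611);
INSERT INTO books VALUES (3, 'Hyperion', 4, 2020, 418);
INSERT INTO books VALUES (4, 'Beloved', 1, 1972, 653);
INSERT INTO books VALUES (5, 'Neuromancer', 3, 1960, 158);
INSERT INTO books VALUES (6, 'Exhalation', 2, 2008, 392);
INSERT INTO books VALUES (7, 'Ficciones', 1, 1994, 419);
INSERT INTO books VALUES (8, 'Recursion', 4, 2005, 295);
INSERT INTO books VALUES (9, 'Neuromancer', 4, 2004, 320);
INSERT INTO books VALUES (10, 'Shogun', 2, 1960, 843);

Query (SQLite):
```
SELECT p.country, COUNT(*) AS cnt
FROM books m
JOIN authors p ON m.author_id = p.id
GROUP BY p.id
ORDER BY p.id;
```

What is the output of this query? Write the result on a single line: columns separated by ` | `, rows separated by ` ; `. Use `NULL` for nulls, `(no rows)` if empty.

Join each books row to its authors via author_id.
Group joined rows by authors.id; compute COUNT(*) per group.
  1: ids {2, 4, 7} → COUNT(*)=3
  2: ids {1, 6, 10} → COUNT(*)=3
  3: ids {5} → COUNT(*)=1
  4: ids {3, 8, 9} → COUNT(*)=3

Kenya | 3 ; UK | 3 ; India | 1 ; UK | 3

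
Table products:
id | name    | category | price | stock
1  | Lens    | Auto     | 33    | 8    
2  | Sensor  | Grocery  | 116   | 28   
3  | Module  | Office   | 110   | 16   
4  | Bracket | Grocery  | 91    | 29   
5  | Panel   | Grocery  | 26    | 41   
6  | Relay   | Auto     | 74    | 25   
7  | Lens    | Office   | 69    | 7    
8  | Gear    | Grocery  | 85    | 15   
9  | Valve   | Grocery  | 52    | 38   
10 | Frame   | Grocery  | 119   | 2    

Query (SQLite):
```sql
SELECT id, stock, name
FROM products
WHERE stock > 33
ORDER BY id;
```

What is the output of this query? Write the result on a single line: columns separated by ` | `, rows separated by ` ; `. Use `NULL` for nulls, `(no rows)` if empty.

stock > 33: ids {5, 9}

5 | 41 | Panel ; 9 | 38 | Valve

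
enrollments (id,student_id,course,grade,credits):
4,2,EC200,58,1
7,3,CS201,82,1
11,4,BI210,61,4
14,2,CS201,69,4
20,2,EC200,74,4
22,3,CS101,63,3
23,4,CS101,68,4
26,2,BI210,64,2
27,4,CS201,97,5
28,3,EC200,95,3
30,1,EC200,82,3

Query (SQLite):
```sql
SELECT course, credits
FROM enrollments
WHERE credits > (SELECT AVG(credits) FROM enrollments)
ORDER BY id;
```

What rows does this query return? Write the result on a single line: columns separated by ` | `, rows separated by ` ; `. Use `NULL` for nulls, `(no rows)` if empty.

BI210 | 4 ; CS201 | 4 ; EC200 | 4 ; CS101 | 4 ; CS201 | 5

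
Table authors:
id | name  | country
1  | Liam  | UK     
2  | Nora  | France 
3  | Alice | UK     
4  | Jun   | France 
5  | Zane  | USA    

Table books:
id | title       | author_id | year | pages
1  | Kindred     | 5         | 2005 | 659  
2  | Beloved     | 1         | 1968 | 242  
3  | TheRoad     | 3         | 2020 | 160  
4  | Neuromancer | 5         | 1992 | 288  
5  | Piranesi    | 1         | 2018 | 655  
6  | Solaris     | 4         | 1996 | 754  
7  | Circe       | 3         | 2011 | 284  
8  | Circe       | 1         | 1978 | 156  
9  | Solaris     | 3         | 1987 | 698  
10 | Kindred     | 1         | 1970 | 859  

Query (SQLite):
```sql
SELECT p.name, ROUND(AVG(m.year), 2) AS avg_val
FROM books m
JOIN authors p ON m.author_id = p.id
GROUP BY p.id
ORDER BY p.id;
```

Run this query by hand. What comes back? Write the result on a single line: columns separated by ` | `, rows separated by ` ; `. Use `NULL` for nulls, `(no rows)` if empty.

Liam | 1983.5 ; Alice | 2006 ; Jun | 1996 ; Zane | 1998.5

Join each books row to its authors via author_id.
Group joined rows by authors.id; compute ROUND(AVG(m.year), 2) per group.
  1: ids {2, 5, 8, 10} → ROUND(AVG(m.year), 2)=1983.5
  3: ids {3, 7, 9} → ROUND(AVG(m.year), 2)=2006
  4: ids {6} → ROUND(AVG(m.year), 2)=1996
  5: ids {1, 4} → ROUND(AVG(m.year), 2)=1998.5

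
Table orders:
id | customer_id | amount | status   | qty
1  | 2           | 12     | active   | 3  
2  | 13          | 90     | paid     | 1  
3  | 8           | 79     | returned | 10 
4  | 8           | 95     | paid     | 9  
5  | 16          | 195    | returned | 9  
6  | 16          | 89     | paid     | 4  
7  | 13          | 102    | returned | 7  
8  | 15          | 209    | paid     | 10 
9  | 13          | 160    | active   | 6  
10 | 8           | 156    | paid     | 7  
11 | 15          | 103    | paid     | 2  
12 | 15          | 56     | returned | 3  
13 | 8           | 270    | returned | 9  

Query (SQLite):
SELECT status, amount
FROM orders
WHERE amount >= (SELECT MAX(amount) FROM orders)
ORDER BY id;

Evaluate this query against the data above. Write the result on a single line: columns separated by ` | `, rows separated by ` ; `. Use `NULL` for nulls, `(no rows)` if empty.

returned | 270

Scalar subquery: MAX(amount) over all orders rows = 270.
Keep rows where amount >= that value.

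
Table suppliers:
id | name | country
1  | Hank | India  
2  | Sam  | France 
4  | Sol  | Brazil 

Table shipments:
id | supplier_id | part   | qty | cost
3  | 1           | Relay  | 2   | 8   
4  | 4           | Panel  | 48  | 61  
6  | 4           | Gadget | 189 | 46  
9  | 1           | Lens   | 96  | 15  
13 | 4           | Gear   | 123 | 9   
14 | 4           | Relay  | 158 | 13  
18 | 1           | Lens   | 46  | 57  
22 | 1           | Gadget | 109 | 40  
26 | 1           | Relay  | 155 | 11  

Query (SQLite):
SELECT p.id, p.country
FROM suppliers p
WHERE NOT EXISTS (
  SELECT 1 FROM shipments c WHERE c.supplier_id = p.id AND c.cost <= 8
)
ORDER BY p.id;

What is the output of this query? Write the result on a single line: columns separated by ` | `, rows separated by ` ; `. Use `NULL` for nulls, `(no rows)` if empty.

For each suppliers row, check whether any shipments with matching supplier_id has cost <= 8.
Keep rows where that is false.

2 | France ; 4 | Brazil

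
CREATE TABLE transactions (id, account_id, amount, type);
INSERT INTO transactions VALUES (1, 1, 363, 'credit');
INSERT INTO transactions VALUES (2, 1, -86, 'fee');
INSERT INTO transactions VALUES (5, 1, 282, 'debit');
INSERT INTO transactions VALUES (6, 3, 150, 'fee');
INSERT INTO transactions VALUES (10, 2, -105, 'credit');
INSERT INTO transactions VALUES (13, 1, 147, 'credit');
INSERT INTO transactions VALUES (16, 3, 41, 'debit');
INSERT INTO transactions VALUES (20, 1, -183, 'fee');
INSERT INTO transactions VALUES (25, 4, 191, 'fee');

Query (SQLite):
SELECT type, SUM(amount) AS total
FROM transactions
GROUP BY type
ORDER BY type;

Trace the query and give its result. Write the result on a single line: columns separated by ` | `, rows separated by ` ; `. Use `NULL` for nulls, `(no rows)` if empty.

credit | 405 ; debit | 323 ; fee | 72

Partition transactions by type; compute SUM(amount) within each group.
  credit: ids {1, 10, 13} → SUM(amount)=405
  debit: ids {5, 16} → SUM(amount)=323
  fee: ids {2, 6, 20, 25} → SUM(amount)=72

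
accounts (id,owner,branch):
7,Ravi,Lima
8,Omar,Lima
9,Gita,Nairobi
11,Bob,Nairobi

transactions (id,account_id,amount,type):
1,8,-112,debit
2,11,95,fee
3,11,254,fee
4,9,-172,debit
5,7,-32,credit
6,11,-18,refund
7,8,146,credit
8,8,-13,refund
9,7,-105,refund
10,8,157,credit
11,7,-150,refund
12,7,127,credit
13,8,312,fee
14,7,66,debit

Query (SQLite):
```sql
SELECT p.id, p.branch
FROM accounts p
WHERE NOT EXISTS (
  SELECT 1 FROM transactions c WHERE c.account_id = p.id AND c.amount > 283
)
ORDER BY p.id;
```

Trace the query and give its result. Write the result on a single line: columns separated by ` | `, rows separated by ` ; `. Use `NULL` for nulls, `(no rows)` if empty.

7 | Lima ; 9 | Nairobi ; 11 | Nairobi

For each accounts row, check whether any transactions with matching account_id has amount > 283.
Keep rows where that is false.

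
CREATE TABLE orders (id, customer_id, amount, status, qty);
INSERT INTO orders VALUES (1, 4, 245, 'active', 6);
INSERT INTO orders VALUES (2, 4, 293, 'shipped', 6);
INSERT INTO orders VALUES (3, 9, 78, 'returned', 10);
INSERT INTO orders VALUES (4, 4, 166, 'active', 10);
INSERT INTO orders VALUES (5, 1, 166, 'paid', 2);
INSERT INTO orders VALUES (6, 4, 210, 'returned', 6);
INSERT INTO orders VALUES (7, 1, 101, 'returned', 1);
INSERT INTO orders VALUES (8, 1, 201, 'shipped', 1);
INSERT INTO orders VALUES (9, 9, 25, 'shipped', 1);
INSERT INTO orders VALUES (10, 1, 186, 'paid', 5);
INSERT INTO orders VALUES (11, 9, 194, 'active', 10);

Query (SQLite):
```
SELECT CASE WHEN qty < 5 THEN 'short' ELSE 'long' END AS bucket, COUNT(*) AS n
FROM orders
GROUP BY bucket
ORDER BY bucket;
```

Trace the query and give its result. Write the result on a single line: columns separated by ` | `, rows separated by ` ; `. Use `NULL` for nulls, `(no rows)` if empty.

long | 7 ; short | 4

Bucket rows by qty < 5 → 'short' else 'long'; count each bucket.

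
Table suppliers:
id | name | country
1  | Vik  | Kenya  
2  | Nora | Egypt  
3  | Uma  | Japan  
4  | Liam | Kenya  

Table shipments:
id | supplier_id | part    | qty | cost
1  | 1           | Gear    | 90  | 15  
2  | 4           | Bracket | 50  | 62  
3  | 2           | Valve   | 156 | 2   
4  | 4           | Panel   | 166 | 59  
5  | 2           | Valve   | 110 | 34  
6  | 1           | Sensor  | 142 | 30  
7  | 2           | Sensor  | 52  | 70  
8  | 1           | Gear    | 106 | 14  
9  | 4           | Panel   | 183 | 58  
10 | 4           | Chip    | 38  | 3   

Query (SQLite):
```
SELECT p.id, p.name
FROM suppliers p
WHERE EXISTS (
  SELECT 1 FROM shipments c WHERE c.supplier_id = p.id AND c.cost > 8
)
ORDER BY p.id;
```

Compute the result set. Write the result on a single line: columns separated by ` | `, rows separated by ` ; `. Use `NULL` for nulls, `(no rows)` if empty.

1 | Vik ; 2 | Nora ; 4 | Liam

For each suppliers row, check whether any shipments with matching supplier_id has cost > 8.
Keep rows where that is true.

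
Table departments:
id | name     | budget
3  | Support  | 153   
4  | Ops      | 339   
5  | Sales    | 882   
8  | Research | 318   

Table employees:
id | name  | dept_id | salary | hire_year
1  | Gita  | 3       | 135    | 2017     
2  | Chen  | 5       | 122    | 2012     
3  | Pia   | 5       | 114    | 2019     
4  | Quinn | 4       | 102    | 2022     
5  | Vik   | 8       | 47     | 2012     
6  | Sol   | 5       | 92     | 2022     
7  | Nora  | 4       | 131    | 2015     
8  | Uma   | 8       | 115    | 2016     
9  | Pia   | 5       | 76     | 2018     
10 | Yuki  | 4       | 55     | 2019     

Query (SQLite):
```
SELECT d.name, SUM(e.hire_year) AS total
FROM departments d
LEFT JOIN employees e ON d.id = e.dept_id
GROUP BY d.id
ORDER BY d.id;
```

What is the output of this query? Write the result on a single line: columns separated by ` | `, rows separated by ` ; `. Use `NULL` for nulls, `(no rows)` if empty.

LEFT JOIN keeps every departments row; unmatched ones get NULL for employees columns.
Group by departments.id and compute SUM(e.hire_year). SUM over an all-NULL group is NULL.
  3: ids {1} → SUM(e.hire_year)=2017
  4: ids {4, 7, 10} → SUM(e.hire_year)=6056
  5: ids {2, 3, 6, 9} → SUM(e.hire_year)=8071
  8: ids {5, 8} → SUM(e.hire_year)=4028

Support | 2017 ; Ops | 6056 ; Sales | 8071 ; Research | 4028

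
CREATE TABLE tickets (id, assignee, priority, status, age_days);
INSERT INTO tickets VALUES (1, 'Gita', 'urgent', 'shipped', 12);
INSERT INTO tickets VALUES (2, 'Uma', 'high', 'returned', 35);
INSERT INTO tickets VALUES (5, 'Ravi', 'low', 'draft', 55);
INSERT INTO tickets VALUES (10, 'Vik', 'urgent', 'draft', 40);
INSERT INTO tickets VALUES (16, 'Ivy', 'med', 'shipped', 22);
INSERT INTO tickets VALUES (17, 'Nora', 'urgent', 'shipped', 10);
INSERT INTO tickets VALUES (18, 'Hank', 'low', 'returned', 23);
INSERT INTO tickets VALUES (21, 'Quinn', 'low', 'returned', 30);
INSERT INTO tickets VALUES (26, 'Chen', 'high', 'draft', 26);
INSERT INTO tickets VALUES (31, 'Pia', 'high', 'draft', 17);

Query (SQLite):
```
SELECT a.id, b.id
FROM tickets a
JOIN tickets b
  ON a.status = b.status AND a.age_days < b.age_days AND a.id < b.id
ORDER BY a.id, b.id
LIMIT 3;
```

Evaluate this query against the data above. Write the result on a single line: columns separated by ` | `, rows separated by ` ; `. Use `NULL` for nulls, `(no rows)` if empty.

1 | 16 ; 18 | 21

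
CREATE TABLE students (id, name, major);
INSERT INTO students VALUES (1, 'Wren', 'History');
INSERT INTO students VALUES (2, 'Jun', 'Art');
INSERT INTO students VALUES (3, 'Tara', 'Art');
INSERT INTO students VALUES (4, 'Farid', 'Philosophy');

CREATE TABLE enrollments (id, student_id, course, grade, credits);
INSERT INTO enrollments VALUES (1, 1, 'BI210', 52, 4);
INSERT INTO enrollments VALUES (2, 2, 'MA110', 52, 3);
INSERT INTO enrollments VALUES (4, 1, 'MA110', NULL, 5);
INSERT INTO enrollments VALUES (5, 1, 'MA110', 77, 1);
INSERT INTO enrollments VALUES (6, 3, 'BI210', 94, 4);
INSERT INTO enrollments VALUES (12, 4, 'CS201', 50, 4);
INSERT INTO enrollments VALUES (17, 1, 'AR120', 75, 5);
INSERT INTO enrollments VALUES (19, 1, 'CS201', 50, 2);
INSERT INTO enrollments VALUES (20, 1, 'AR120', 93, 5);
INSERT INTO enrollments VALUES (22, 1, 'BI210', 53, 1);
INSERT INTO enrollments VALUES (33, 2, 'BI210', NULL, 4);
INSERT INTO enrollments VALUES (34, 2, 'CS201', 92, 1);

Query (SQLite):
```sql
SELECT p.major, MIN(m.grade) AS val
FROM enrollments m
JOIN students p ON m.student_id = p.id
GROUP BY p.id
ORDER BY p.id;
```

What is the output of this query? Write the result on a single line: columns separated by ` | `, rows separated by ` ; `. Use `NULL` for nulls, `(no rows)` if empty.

Join each enrollments row to its students via student_id.
Group joined rows by students.id; compute MIN(m.grade) per group.
  1: ids {1, 4, 5, 17, 19, 20, 22} → MIN(m.grade)=50
  2: ids {2, 33, 34} → MIN(m.grade)=52
  3: ids {6} → MIN(m.grade)=94
  4: ids {12} → MIN(m.grade)=50

History | 50 ; Art | 52 ; Art | 94 ; Philosophy | 50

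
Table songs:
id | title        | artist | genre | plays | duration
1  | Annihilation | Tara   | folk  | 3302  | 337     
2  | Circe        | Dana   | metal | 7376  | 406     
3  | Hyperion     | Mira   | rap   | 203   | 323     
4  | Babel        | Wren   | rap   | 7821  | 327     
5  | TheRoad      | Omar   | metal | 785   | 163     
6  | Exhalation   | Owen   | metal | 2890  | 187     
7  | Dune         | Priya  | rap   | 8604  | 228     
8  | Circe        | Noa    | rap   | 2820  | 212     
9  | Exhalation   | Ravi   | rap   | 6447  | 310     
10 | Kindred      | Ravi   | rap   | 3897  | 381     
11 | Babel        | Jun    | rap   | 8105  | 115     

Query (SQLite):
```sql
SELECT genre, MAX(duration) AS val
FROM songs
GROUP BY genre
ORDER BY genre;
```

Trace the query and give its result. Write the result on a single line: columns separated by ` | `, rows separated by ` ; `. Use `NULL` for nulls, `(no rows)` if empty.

folk | 337 ; metal | 406 ; rap | 381

Partition songs by genre; compute MAX(duration) within each group.
  folk: ids {1} → MAX(duration)=337
  metal: ids {2, 5, 6} → MAX(duration)=406
  rap: ids {3, 4, 7, 8, 9, 10, 11} → MAX(duration)=381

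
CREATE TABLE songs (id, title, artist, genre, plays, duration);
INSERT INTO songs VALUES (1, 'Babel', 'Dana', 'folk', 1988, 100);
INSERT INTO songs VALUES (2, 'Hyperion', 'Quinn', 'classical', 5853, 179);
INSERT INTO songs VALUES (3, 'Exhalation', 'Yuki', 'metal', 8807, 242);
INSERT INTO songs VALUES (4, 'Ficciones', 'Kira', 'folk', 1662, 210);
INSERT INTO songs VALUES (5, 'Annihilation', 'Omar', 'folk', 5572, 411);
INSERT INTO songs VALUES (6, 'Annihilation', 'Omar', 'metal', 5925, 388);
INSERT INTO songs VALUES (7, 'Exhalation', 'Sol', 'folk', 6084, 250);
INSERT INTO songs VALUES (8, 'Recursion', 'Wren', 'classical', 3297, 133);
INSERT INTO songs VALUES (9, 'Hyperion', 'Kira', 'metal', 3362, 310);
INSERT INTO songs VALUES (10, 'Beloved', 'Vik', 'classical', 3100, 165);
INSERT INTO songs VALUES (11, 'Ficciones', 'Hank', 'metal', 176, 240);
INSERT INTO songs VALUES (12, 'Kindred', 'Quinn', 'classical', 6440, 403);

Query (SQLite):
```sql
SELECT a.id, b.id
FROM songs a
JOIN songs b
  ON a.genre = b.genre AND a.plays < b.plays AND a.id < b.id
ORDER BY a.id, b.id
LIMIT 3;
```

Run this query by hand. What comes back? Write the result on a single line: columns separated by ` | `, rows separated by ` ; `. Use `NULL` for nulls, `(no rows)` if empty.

Pairs (a,b) with same genre, a.plays < b.plays, a.id < b.id.
genre groups: classical:{2,8,10,12} folk:{1,4,5,7} metal:{3,6,9,11}
Ordered by (a.id, b.id); first 3.

1 | 5 ; 1 | 7 ; 2 | 12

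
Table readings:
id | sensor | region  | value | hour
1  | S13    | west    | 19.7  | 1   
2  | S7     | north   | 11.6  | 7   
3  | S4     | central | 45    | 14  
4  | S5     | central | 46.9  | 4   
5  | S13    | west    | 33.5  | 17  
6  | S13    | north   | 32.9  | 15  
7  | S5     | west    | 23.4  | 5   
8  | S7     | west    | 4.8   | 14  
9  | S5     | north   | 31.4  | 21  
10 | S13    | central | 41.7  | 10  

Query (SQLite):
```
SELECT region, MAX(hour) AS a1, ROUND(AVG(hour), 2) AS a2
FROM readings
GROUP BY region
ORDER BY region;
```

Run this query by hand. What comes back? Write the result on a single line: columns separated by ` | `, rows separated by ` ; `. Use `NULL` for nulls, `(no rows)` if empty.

Group readings by region.
Per group compute: MAX(hour), ROUND(AVG(hour), 2).
  central: ids {3, 4, 10} → MAX(hour)=14, ROUND(AVG(hour), 2)=9.33
  north: ids {2, 6, 9} → MAX(hour)=21, ROUND(AVG(hour), 2)=14.33
  west: ids {1, 5, 7, 8} → MAX(hour)=17, ROUND(AVG(hour), 2)=9.25

central | 14 | 9.33 ; north | 21 | 14.33 ; west | 17 | 9.25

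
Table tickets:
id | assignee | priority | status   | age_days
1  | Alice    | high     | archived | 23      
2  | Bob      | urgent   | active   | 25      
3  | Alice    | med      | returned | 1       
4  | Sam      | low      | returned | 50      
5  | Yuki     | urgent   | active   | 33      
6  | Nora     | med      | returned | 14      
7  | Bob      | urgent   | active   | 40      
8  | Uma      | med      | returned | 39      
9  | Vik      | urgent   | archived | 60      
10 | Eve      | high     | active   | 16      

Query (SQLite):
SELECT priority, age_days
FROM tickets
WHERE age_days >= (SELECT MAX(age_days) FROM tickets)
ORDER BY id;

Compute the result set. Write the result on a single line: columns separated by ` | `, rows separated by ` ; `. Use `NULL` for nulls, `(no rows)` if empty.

Scalar subquery: MAX(age_days) over all tickets rows = 60.
Keep rows where age_days >= that value.

urgent | 60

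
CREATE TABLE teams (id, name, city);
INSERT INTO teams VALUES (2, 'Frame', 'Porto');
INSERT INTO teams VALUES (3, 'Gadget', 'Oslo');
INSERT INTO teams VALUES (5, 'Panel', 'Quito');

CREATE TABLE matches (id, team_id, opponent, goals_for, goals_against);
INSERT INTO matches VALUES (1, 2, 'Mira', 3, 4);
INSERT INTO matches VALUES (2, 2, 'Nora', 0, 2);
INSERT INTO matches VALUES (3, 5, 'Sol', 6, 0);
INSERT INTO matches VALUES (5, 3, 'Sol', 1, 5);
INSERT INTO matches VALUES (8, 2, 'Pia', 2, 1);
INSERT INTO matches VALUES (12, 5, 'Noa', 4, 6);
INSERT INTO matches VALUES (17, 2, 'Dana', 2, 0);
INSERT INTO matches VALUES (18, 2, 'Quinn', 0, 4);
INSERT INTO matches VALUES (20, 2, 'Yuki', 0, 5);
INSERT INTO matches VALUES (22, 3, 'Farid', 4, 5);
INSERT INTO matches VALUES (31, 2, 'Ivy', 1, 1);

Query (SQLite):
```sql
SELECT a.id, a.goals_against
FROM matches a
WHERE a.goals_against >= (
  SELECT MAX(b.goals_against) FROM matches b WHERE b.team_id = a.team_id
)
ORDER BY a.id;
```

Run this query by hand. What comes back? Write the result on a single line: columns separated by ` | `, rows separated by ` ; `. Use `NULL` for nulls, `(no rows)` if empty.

5 | 5 ; 12 | 6 ; 20 | 5 ; 22 | 5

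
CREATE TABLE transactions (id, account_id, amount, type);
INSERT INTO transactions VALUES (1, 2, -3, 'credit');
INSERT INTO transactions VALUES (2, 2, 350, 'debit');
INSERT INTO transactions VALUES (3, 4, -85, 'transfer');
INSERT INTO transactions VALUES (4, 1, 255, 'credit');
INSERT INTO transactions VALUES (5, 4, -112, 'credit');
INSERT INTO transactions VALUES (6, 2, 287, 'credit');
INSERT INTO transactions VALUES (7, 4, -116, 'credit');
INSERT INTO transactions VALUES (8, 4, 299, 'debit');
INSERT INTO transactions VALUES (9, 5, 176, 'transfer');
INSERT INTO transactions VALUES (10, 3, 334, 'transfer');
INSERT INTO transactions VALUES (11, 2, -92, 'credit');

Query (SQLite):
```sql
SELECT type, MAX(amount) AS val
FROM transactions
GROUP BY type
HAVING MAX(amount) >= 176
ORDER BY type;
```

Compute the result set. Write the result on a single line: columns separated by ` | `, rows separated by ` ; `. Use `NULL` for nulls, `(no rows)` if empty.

Partition transactions by type; compute MAX(amount) within each group.
HAVING: keep groups where MAX(amount) >= 176.
  credit: ids {1, 4, 5, 6, 7, 11} → MAX(amount)=287
  debit: ids {2, 8} → MAX(amount)=350
  transfer: ids {3, 9, 10} → MAX(amount)=334

credit | 287 ; debit | 350 ; transfer | 334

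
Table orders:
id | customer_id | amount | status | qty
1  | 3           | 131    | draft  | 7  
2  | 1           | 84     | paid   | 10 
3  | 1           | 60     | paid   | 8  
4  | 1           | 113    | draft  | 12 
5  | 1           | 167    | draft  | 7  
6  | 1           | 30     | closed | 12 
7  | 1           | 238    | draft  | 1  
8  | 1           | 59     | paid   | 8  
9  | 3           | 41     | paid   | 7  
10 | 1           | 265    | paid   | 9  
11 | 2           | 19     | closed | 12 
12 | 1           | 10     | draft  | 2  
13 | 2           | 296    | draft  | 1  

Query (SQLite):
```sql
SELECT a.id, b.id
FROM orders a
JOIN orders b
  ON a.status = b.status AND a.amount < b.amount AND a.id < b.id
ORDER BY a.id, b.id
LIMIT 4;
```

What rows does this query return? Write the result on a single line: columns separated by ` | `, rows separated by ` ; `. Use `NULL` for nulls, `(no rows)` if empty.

1 | 5 ; 1 | 7 ; 1 | 13 ; 2 | 10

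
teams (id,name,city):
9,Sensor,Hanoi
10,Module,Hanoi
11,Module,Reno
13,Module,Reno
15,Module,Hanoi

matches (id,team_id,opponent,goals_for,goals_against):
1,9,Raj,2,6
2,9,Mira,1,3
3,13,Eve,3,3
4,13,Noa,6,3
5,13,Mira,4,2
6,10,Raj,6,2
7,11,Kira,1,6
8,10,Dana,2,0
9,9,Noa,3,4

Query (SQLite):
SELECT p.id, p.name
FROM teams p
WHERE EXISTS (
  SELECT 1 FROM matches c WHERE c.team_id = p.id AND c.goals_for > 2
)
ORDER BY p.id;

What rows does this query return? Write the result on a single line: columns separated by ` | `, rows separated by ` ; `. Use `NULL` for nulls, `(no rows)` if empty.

For each teams row, check whether any matches with matching team_id has goals_for > 2.
Keep rows where that is true.

9 | Sensor ; 10 | Module ; 13 | Module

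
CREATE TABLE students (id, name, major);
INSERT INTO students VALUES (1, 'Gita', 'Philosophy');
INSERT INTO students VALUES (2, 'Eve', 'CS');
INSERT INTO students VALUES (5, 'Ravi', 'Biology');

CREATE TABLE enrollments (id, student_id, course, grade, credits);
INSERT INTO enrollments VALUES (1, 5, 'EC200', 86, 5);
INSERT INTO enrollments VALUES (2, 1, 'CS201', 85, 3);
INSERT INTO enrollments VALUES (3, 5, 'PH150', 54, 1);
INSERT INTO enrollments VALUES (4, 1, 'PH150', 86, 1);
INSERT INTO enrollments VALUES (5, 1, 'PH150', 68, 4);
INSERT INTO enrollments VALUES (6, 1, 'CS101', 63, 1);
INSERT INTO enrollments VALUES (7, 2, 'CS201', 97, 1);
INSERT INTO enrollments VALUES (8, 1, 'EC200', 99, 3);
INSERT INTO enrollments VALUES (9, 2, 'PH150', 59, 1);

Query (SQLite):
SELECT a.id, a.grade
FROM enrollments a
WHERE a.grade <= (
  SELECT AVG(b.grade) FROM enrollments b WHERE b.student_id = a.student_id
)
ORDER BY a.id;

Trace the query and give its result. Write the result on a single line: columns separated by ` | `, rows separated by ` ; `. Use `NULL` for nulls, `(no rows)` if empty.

3 | 54 ; 5 | 68 ; 6 | 63 ; 9 | 59

For each enrollments row a, compute AVG(grade) over rows sharing a.student_id.
Keep row a if a.grade <= that per-group AVG.
  student_id=1: AVG(grade) = 80.2
  student_id=2: AVG(grade) = 78.0
  student_id=5: AVG(grade) = 70.0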